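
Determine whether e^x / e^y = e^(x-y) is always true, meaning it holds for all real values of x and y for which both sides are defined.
Yes, this is an identity.

Claim: e^x / e^y = e^(x-y).
Reasoning: 1/e^y = e^(-y), so e^x / e^y = e^x · e^(-y) = e^(x + (-y)) = e^(x-y) by the product rule for exponents.
So the two sides agree for all real values of x and y for which both sides are defined.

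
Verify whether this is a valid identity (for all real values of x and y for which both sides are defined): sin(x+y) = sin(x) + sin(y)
Claim: sin(x+y) = sin(x) + sin(y).
Test a specific point where both sides are defined: x = π/4, y = 3π/4.
LHS = sin(x+y) ≈ 0.0000
RHS = sin(x) + sin(y) ≈ 1.4142
Since 0.0000 ≠ 1.4142, the equation fails at this point, so it cannot hold for all real values of x and y for which both sides are defined.
The correct expansion is sin(x+y) = sin(x)cos(y) + cos(x)sin(y); sine is not additive.

Conclusion: No, this is NOT an identity.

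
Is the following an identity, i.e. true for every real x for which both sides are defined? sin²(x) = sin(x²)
No, this is NOT an identity.

Claim: sin²(x) = sin(x²).
Test a specific point where both sides are defined: x = π/6.
LHS = sin²(x) ≈ 0.2500
RHS = sin(x²) ≈ 0.2707
Since 0.2500 ≠ 0.2707, the equation fails at this point, so it cannot hold for every real x for which both sides are defined.
sin²(x) means (sin x)², squaring the output; sin(x²) squares the input. These are different functions.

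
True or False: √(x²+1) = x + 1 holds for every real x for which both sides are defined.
False.

Claim: √(x²+1) = x + 1.
Test a specific point where both sides are defined: x = 4.
LHS = √(x²+1) ≈ 4.1231
RHS = x + 1 ≈ 5.0000
Since 4.1231 ≠ 5.0000, the equation fails at this point, so it cannot hold for every real x for which both sides are defined.
(x+1)² = x² + 2x + 1 ≠ x² + 1 unless x = 0.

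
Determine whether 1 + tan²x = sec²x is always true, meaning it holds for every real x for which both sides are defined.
Yes, this is an identity.

Claim: 1 + tan²x = sec²x.
Reasoning: Start from sin²x + cos²x = 1 and divide every term by cos²x (allowed wherever tan x and sec x are defined): tan²x + 1 = 1/cos²x = sec²x.
So the two sides agree for every real x for which both sides are defined.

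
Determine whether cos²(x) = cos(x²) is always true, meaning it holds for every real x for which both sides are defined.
No, this is NOT an identity.

Claim: cos²(x) = cos(x²).
Test a specific point where both sides are defined: x = -π/3.
LHS = cos²(x) ≈ 0.2500
RHS = cos(x²) ≈ 0.4566
Since 0.2500 ≠ 0.4566, the equation fails at this point, so it cannot hold for every real x for which both sides are defined.
cos²(x) means (cos x)², squaring the output; cos(x²) squares the input. These are different functions.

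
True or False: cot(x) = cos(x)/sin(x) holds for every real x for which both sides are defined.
Claim: cot(x) = cos(x)/sin(x).
Reasoning: cot(x) is defined as 1/tan(x) = 1/(sin(x)/cos(x)) = cos(x)/sin(x), wherever sin(x) ≠ 0.
So the two sides agree for every real x for which both sides are defined.

Conclusion: True.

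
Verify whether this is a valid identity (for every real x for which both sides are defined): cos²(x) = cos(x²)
Claim: cos²(x) = cos(x²).
Test a specific point where both sides are defined: x = -π/3.
LHS = cos²(x) ≈ 0.2500
RHS = cos(x²) ≈ 0.4566
Since 0.2500 ≠ 0.4566, the equation fails at this point, so it cannot hold for every real x for which both sides are defined.
cos²(x) means (cos x)², squaring the output; cos(x²) squares the input. These are different functions.

Conclusion: No, this is NOT an identity.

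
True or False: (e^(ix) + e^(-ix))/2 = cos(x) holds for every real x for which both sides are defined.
Claim: (e^(ix) + e^(-ix))/2 = cos(x).
Reasoning: By Euler's formula e^(ix) = cos(x) + i·sin(x) and e^(-ix) = cos(x) - i·sin(x). Adding cancels the sine terms: e^(ix) + e^(-ix) = 2cos(x); divide by 2.
So the two sides agree for every real x for which both sides are defined.

Conclusion: True.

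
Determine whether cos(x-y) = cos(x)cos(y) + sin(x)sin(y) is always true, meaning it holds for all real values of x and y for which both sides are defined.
Yes, this is an identity.

Claim: cos(x-y) = cos(x)cos(y) + sin(x)sin(y).
Reasoning: Replace y by -y in cos(x+y) = cos(x)cos(y) - sin(x)sin(y) and use cos(-y) = cos(y), sin(-y) = -sin(y): cos(x-y) = cos(x)cos(y) + sin(x)sin(y).
So the two sides agree for all real values of x and y for which both sides are defined.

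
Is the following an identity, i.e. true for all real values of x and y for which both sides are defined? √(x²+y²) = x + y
No, this is NOT an identity.

Claim: √(x²+y²) = x + y.
Test a specific point where both sides are defined: x = -1, y = 3.
LHS = √(x²+y²) ≈ 3.1623
RHS = x + y ≈ 2.0000
Since 3.1623 ≠ 2.0000, the equation fails at this point, so it cannot hold for all real values of x and y for which both sides are defined.
(x+y)² = x² + 2xy + y², not x² + y², so the square root does not split this way.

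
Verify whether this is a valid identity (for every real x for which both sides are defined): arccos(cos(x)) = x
Claim: arccos(cos(x)) = x.
Test a specific point where both sides are defined: x = -π/3.
LHS = arccos(cos(x)) ≈ 1.0472
RHS = x ≈ -1.0472
Since 1.0472 ≠ -1.0472, the equation fails at this point, so it cannot hold for every real x for which both sides are defined.
arccos only returns values in [0, π], so arccos(cos(x)) = x holds only for x in that interval, not for all real x.

Conclusion: No, this is NOT an identity.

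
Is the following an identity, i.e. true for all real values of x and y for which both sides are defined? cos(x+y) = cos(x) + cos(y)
Claim: cos(x+y) = cos(x) + cos(y).
Test a specific point where both sides are defined: x = π/4, y = π/4.
LHS = cos(x+y) ≈ 0.0000
RHS = cos(x) + cos(y) ≈ 1.4142
Since 0.0000 ≠ 1.4142, the equation fails at this point, so it cannot hold for all real values of x and y for which both sides are defined.
The correct expansion is cos(x+y) = cos(x)cos(y) - sin(x)sin(y); cosine is not additive.

Conclusion: No, this is NOT an identity.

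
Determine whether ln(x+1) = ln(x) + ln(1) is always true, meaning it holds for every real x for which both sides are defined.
No, this is NOT an identity.

Claim: ln(x+1) = ln(x) + ln(1).
Test a specific point where both sides are defined: x = 1.
LHS = ln(x+1) ≈ 0.6931
RHS = ln(x) + ln(1) ≈ 0.0000
Since 0.6931 ≠ 0.0000, the equation fails at this point, so it cannot hold for every real x for which both sides are defined.
ln(1) = 0, so the right side is just ln(x), which differs from ln(x+1).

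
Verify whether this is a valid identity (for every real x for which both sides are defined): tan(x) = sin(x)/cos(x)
Yes, this is an identity.

Claim: tan(x) = sin(x)/cos(x).
Reasoning: For an angle x whose terminal point on the unit circle is (cos x, sin x), tan(x) is defined as the ratio (second coordinate)/(first coordinate) = sin(x)/cos(x), wherever cos(x) ≠ 0.
So the two sides agree for every real x for which both sides are defined.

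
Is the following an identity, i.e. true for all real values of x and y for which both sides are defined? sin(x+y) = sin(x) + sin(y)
No, this is NOT an identity.

Claim: sin(x+y) = sin(x) + sin(y).
Test a specific point where both sides are defined: x = π, y = π/3.
LHS = sin(x+y) ≈ -0.8660
RHS = sin(x) + sin(y) ≈ 0.8660
Since -0.8660 ≠ 0.8660, the equation fails at this point, so it cannot hold for all real values of x and y for which both sides are defined.
The correct expansion is sin(x+y) = sin(x)cos(y) + cos(x)sin(y); sine is not additive.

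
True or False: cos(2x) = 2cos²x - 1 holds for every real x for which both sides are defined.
True.

Claim: cos(2x) = 2cos²x - 1.
Reasoning: cos(2x) = cos²x - sin²x. Replace sin²x by 1 - cos²x: cos²x - (1 - cos²x) = 2cos²x - 1.
So the two sides agree for every real x for which both sides are defined.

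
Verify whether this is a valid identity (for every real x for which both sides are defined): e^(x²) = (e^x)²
No, this is NOT an identity.

Claim: e^(x²) = (e^x)².
Test a specific point where both sides are defined: x = 3/2.
LHS = e^(x²) ≈ 9.4877
RHS = (e^x)² ≈ 20.0855
Since 9.4877 ≠ 20.0855, the equation fails at this point, so it cannot hold for every real x for which both sides are defined.
(e^x)² = e^(2x), and 2x ≠ x² in general.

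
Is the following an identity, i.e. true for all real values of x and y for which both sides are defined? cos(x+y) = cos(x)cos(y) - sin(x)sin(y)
Claim: cos(x+y) = cos(x)cos(y) - sin(x)sin(y).
Reasoning: By Euler's formula e^(i(x+y)) = e^(ix)·e^(iy) = (cos x + i·sin x)(cos y + i·sin y). The real part of the left side is cos(x+y); the real part of the product is cos(x)cos(y) - sin(x)sin(y) (since i·i = -1).
So the two sides agree for all real values of x and y for which both sides are defined.

Conclusion: Yes, this is an identity.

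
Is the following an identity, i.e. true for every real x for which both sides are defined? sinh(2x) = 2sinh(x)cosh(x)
Yes, this is an identity.

Claim: sinh(2x) = 2sinh(x)cosh(x).
Reasoning: 2sinh(x)cosh(x) = 2 · (e^x - e^-x)/2 · (e^x + e^-x)/2 = (e^(2x) - e^(-2x))/2 = sinh(2x).
So the two sides agree for every real x for which both sides are defined.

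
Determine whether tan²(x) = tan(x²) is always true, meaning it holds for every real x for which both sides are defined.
Claim: tan²(x) = tan(x²).
Test a specific point where both sides are defined: x = -π/4.
LHS = tan²(x) ≈ 1.0000
RHS = tan(x²) ≈ 0.7092
Since 1.0000 ≠ 0.7092, the equation fails at this point, so it cannot hold for every real x for which both sides are defined.
tan²(x) means (tan x)², squaring the output; tan(x²) squares the input. These are different functions.

Conclusion: No, this is NOT an identity.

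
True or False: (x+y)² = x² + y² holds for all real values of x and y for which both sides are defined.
Claim: (x+y)² = x² + y².
Test a specific point where both sides are defined: x = 3, y = 3.
LHS = (x+y)² ≈ 36.0000
RHS = x² + y² ≈ 18.0000
Since 36.0000 ≠ 18.0000, the equation fails at this point, so it cannot hold for all real values of x and y for which both sides are defined.
The correct expansion is (x+y)² = x² + 2xy + y²; the cross term 2xy is missing.

Conclusion: False.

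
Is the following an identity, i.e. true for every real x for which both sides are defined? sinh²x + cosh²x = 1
Claim: sinh²x + cosh²x = 1.
Test a specific point where both sides are defined: x = 3/2.
LHS = sinh²x + cosh²x ≈ 10.0677
RHS = 1 ≈ 1.0000
Since 10.0677 ≠ 1.0000, the equation fails at this point, so it cannot hold for every real x for which both sides are defined.
The correct hyperbolic identity is cosh²x - sinh²x = 1 (a difference); the sum sinh²x + cosh²x equals cosh(2x).

Conclusion: No, this is NOT an identity.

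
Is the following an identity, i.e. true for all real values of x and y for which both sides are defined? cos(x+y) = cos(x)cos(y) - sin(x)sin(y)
Yes, this is an identity.

Claim: cos(x+y) = cos(x)cos(y) - sin(x)sin(y).
Reasoning: By Euler's formula e^(i(x+y)) = e^(ix)·e^(iy) = (cos x + i·sin x)(cos y + i·sin y). The real part of the left side is cos(x+y); the real part of the product is cos(x)cos(y) - sin(x)sin(y) (since i·i = -1).
So the two sides agree for all real values of x and y for which both sides are defined.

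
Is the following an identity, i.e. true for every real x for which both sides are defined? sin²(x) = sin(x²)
No, this is NOT an identity.

Claim: sin²(x) = sin(x²).
Test a specific point where both sides are defined: x = -π/2.
LHS = sin²(x) ≈ 1.0000
RHS = sin(x²) ≈ 0.6243
Since 1.0000 ≠ 0.6243, the equation fails at this point, so it cannot hold for every real x for which both sides are defined.
sin²(x) means (sin x)², squaring the output; sin(x²) squares the input. These are different functions.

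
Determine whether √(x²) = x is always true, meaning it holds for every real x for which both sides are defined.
No, this is NOT an identity.

Claim: √(x²) = x.
Test a specific point where both sides are defined: x = -1.
LHS = √(x²) ≈ 1.0000
RHS = x ≈ -1.0000
Since 1.0000 ≠ -1.0000, the equation fails at this point, so it cannot hold for every real x for which both sides are defined.
√(x²) = |x|, which differs from x whenever x < 0 (both sides are defined for every real x).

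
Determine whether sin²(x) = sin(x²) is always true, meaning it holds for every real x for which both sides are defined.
No, this is NOT an identity.

Claim: sin²(x) = sin(x²).
Test a specific point where both sides are defined: x = π/6.
LHS = sin²(x) ≈ 0.2500
RHS = sin(x²) ≈ 0.2707
Since 0.2500 ≠ 0.2707, the equation fails at this point, so it cannot hold for every real x for which both sides are defined.
sin²(x) means (sin x)², squaring the output; sin(x²) squares the input. These are different functions.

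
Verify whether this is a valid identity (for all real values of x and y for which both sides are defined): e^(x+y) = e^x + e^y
No, this is NOT an identity.

Claim: e^(x+y) = e^x + e^y.
Test a specific point where both sides are defined: x = 3/2, y = 3.
LHS = e^(x+y) ≈ 90.0171
RHS = e^x + e^y ≈ 24.5672
Since 90.0171 ≠ 24.5672, the equation fails at this point, so it cannot hold for all real values of x and y for which both sides are defined.
The correct rule is e^(x+y) = e^x · e^y (a product, not a sum).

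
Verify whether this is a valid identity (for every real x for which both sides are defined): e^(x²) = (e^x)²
No, this is NOT an identity.

Claim: e^(x²) = (e^x)².
Test a specific point where both sides are defined: x = -2.
LHS = e^(x²) ≈ 54.5982
RHS = (e^x)² ≈ 0.0183
Since 54.5982 ≠ 0.0183, the equation fails at this point, so it cannot hold for every real x for which both sides are defined.
(e^x)² = e^(2x), and 2x ≠ x² in general.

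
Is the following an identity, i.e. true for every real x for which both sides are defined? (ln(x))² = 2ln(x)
No, this is NOT an identity.

Claim: (ln(x))² = 2ln(x).
Test a specific point where both sides are defined: x = 3/2.
LHS = (ln(x))² ≈ 0.1644
RHS = 2ln(x) ≈ 0.8109
Since 0.1644 ≠ 0.8109, the equation fails at this point, so it cannot hold for every real x for which both sides are defined.
2ln(x) equals ln(x²), which is not the same as (ln x)².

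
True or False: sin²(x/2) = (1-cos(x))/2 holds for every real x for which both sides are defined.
True.

Claim: sin²(x/2) = (1-cos(x))/2.
Reasoning: Use cos(2θ) = 1 - 2sin²θ with θ = x/2: cos(x) = 1 - 2sin²(x/2). Solving for sin²(x/2) gives (1 - cos(x))/2.
So the two sides agree for every real x for which both sides are defined.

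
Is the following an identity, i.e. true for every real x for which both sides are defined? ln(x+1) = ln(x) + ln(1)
No, this is NOT an identity.

Claim: ln(x+1) = ln(x) + ln(1).
Test a specific point where both sides are defined: x = 5.
LHS = ln(x+1) ≈ 1.7918
RHS = ln(x) + ln(1) ≈ 1.6094
Since 1.7918 ≠ 1.6094, the equation fails at this point, so it cannot hold for every real x for which both sides are defined.
ln(1) = 0, so the right side is just ln(x), which differs from ln(x+1).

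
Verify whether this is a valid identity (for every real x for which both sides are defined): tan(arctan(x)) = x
Claim: tan(arctan(x)) = x.
Reasoning: For every real x, arctan(x) is by definition the angle in (-π/2, π/2) whose tangent equals x. Taking the tangent of that angle returns x.
So the two sides agree for every real x for which both sides are defined.

Conclusion: Yes, this is an identity.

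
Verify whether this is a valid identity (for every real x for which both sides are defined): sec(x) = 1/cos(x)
Yes, this is an identity.

Claim: sec(x) = 1/cos(x).
Reasoning: sec(x) is by definition the reciprocal of cos(x), wherever cos(x) ≠ 0.
So the two sides agree for every real x for which both sides are defined.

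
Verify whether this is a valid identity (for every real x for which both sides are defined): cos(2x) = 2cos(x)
Claim: cos(2x) = 2cos(x).
Test a specific point where both sides are defined: x = π/3.
LHS = cos(2x) ≈ -0.5000
RHS = 2cos(x) ≈ 1.0000
Since -0.5000 ≠ 1.0000, the equation fails at this point, so it cannot hold for every real x for which both sides are defined.
The correct double-angle formula is cos(2x) = cos²x - sin²x.

Conclusion: No, this is NOT an identity.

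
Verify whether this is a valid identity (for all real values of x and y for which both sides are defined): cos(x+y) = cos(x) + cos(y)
No, this is NOT an identity.

Claim: cos(x+y) = cos(x) + cos(y).
Test a specific point where both sides are defined: x = π/4, y = π.
LHS = cos(x+y) ≈ -0.7071
RHS = cos(x) + cos(y) ≈ -0.2929
Since -0.7071 ≠ -0.2929, the equation fails at this point, so it cannot hold for all real values of x and y for which both sides are defined.
The correct expansion is cos(x+y) = cos(x)cos(y) - sin(x)sin(y); cosine is not additive.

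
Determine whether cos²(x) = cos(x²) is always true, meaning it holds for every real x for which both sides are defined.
No, this is NOT an identity.

Claim: cos²(x) = cos(x²).
Test a specific point where both sides are defined: x = 3π/4.
LHS = cos²(x) ≈ 0.5000
RHS = cos(x²) ≈ 0.7442
Since 0.5000 ≠ 0.7442, the equation fails at this point, so it cannot hold for every real x for which both sides are defined.
cos²(x) means (cos x)², squaring the output; cos(x²) squares the input. These are different functions.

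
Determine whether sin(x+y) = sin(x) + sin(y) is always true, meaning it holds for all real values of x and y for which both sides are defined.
No, this is NOT an identity.

Claim: sin(x+y) = sin(x) + sin(y).
Test a specific point where both sides are defined: x = π/6, y = 3π/4.
LHS = sin(x+y) ≈ 0.2588
RHS = sin(x) + sin(y) ≈ 1.2071
Since 0.2588 ≠ 1.2071, the equation fails at this point, so it cannot hold for all real values of x and y for which both sides are defined.
The correct expansion is sin(x+y) = sin(x)cos(y) + cos(x)sin(y); sine is not additive.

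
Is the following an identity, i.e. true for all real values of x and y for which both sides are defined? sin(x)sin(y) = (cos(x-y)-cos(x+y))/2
Claim: sin(x)sin(y) = (cos(x-y)-cos(x+y))/2.
Reasoning: cos(x-y) = cos(x)cos(y) + sin(x)sin(y) and cos(x+y) = cos(x)cos(y) - sin(x)sin(y). Subtracting, cos(x-y) - cos(x+y) = 2sin(x)sin(y); divide by 2.
So the two sides agree for all real values of x and y for which both sides are defined.

Conclusion: Yes, this is an identity.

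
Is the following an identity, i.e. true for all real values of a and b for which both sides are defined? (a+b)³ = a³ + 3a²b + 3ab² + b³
Yes, this is an identity.

Claim: (a+b)³ = a³ + 3a²b + 3ab² + b³.
Reasoning: (a+b)³ = (a+b)(a+b)² = (a+b)(a² + 2ab + b²) = a³ + 2a²b + ab² + a²b + 2ab² + b³ = a³ + 3a²b + 3ab² + b³.
So the two sides agree for all real values of a and b for which both sides are defined.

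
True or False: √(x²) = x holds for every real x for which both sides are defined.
False.

Claim: √(x²) = x.
Test a specific point where both sides are defined: x = -3.
LHS = √(x²) ≈ 3.0000
RHS = x ≈ -3.0000
Since 3.0000 ≠ -3.0000, the equation fails at this point, so it cannot hold for every real x for which both sides are defined.
√(x²) = |x|, which differs from x whenever x < 0 (both sides are defined for every real x).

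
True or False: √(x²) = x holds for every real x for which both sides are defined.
False.

Claim: √(x²) = x.
Test a specific point where both sides are defined: x = -1.
LHS = √(x²) ≈ 1.0000
RHS = x ≈ -1.0000
Since 1.0000 ≠ -1.0000, the equation fails at this point, so it cannot hold for every real x for which both sides are defined.
√(x²) = |x|, which differs from x whenever x < 0 (both sides are defined for every real x).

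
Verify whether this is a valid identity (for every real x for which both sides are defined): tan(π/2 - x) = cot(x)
Claim: tan(π/2 - x) = cot(x).
Reasoning: tan(π/2 - x) = sin(π/2 - x)/cos(π/2 - x) = cos(x)/sin(x) = cot(x), using the cofunction identities sin(π/2 - x) = cos(x) and cos(π/2 - x) = sin(x).
So the two sides agree for every real x for which both sides are defined.

Conclusion: Yes, this is an identity.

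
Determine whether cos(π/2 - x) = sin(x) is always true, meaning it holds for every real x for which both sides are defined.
Yes, this is an identity.

Claim: cos(π/2 - x) = sin(x).
Reasoning: Use cos(u - v) = cos(u)cos(v) + sin(u)sin(v) with u = π/2, v = x: cos(π/2)cos(x) + sin(π/2)sin(x) = 0·cos(x) + 1·sin(x) = sin(x).
So the two sides agree for every real x for which both sides are defined.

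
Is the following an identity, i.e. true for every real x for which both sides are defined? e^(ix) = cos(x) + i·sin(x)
Claim: e^(ix) = cos(x) + i·sin(x).
Reasoning: Euler's formula. Expand e^(ix) = Σ (ix)^k / k!. Since i² = -1, the even-k terms are Σ (-1)^m x^(2m)/(2m)! = cos(x) and the odd-k terms are i · Σ (-1)^m x^(2m+1)/(2m+1)! = i·sin(x).
So the two sides agree for every real x for which both sides are defined.

Conclusion: Yes, this is an identity.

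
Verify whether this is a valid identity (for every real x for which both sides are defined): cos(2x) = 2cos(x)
Claim: cos(2x) = 2cos(x).
Test a specific point where both sides are defined: x = 3π/4.
LHS = cos(2x) ≈ 0.0000
RHS = 2cos(x) ≈ -1.4142
Since 0.0000 ≠ -1.4142, the equation fails at this point, so it cannot hold for every real x for which both sides are defined.
The correct double-angle formula is cos(2x) = cos²x - sin²x.

Conclusion: No, this is NOT an identity.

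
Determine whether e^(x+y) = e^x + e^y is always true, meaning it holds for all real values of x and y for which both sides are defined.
Claim: e^(x+y) = e^x + e^y.
Test a specific point where both sides are defined: x = 4, y = 4.
LHS = e^(x+y) ≈ 2980.9580
RHS = e^x + e^y ≈ 109.1963
Since 2980.9580 ≠ 109.1963, the equation fails at this point, so it cannot hold for all real values of x and y for which both sides are defined.
The correct rule is e^(x+y) = e^x · e^y (a product, not a sum).

Conclusion: No, this is NOT an identity.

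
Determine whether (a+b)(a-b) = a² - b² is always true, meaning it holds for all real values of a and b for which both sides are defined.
Yes, this is an identity.

Claim: (a+b)(a-b) = a² - b².
Reasoning: Expand: (a+b)(a-b) = a² - ab + ba - b² = a² - b² (the cross terms cancel).
So the two sides agree for all real values of a and b for which both sides are defined.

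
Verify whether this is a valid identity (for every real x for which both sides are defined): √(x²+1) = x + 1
Claim: √(x²+1) = x + 1.
Test a specific point where both sides are defined: x = 1.
LHS = √(x²+1) ≈ 1.4142
RHS = x + 1 ≈ 2.0000
Since 1.4142 ≠ 2.0000, the equation fails at this point, so it cannot hold for every real x for which both sides are defined.
(x+1)² = x² + 2x + 1 ≠ x² + 1 unless x = 0.

Conclusion: No, this is NOT an identity.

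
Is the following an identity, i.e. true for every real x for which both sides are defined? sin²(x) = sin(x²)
Claim: sin²(x) = sin(x²).
Test a specific point where both sides are defined: x = -π/4.
LHS = sin²(x) ≈ 0.5000
RHS = sin(x²) ≈ 0.5785
Since 0.5000 ≠ 0.5785, the equation fails at this point, so it cannot hold for every real x for which both sides are defined.
sin²(x) means (sin x)², squaring the output; sin(x²) squares the input. These are different functions.

Conclusion: No, this is NOT an identity.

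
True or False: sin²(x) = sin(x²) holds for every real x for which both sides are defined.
Claim: sin²(x) = sin(x²).
Test a specific point where both sides are defined: x = π/4.
LHS = sin²(x) ≈ 0.5000
RHS = sin(x²) ≈ 0.5785
Since 0.5000 ≠ 0.5785, the equation fails at this point, so it cannot hold for every real x for which both sides are defined.
sin²(x) means (sin x)², squaring the output; sin(x²) squares the input. These are different functions.

Conclusion: False.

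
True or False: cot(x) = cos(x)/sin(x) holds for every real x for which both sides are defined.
Claim: cot(x) = cos(x)/sin(x).
Reasoning: cot(x) is defined as 1/tan(x) = 1/(sin(x)/cos(x)) = cos(x)/sin(x), wherever sin(x) ≠ 0.
So the two sides agree for every real x for which both sides are defined.

Conclusion: True.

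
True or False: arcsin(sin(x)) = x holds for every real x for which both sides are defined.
False.

Claim: arcsin(sin(x)) = x.
Test a specific point where both sides are defined: x = 3π/4.
LHS = arcsin(sin(x)) ≈ 0.7854
RHS = x ≈ 2.3562
Since 0.7854 ≠ 2.3562, the equation fails at this point, so it cannot hold for every real x for which both sides are defined.
arcsin only returns values in [-π/2, π/2], so arcsin(sin(x)) = x holds only for x in that interval, not for all real x.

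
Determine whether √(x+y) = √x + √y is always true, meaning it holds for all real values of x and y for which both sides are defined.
No, this is NOT an identity.

Claim: √(x+y) = √x + √y.
Test a specific point where both sides are defined: x = 2, y = 1.
LHS = √(x+y) ≈ 1.7321
RHS = √x + √y ≈ 2.4142
Since 1.7321 ≠ 2.4142, the equation fails at this point, so it cannot hold for all real values of x and y for which both sides are defined.
Squaring the right side gives x + 2√(xy) + y, not x + y.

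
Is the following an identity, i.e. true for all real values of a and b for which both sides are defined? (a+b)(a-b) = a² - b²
Claim: (a+b)(a-b) = a² - b².
Reasoning: Expand: (a+b)(a-b) = a² - ab + ba - b² = a² - b² (the cross terms cancel).
So the two sides agree for all real values of a and b for which both sides are defined.

Conclusion: Yes, this is an identity.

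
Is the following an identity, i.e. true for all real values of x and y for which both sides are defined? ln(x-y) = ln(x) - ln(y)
Claim: ln(x-y) = ln(x) - ln(y).
Test a specific point where both sides are defined: x = 5, y = 3/2.
LHS = ln(x-y) ≈ 1.2528
RHS = ln(x) - ln(y) ≈ 1.2040
Since 1.2528 ≠ 1.2040, the equation fails at this point, so it cannot hold for all real values of x and y for which both sides are defined.
ln(x) - ln(y) = ln(x/y), not ln(x-y).

Conclusion: No, this is NOT an identity.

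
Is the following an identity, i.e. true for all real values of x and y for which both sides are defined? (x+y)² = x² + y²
Claim: (x+y)² = x² + y².
Test a specific point where both sides are defined: x = 5, y = 1.
LHS = (x+y)² ≈ 36.0000
RHS = x² + y² ≈ 26.0000
Since 36.0000 ≠ 26.0000, the equation fails at this point, so it cannot hold for all real values of x and y for which both sides are defined.
The correct expansion is (x+y)² = x² + 2xy + y²; the cross term 2xy is missing.

Conclusion: No, this is NOT an identity.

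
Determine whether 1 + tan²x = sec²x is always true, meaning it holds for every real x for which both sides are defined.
Claim: 1 + tan²x = sec²x.
Reasoning: Start from sin²x + cos²x = 1 and divide every term by cos²x (allowed wherever tan x and sec x are defined): tan²x + 1 = 1/cos²x = sec²x.
So the two sides agree for every real x for which both sides are defined.

Conclusion: Yes, this is an identity.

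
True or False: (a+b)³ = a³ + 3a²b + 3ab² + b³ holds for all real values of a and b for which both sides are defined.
Claim: (a+b)³ = a³ + 3a²b + 3ab² + b³.
Reasoning: (a+b)³ = (a+b)(a+b)² = (a+b)(a² + 2ab + b²) = a³ + 2a²b + ab² + a²b + 2ab² + b³ = a³ + 3a²b + 3ab² + b³.
So the two sides agree for all real values of a and b for which both sides are defined.

Conclusion: True.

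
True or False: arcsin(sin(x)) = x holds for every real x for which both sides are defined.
False.

Claim: arcsin(sin(x)) = x.
Test a specific point where both sides are defined: x = 2π/3.
LHS = arcsin(sin(x)) ≈ 1.0472
RHS = x ≈ 2.0944
Since 1.0472 ≠ 2.0944, the equation fails at this point, so it cannot hold for every real x for which both sides are defined.
arcsin only returns values in [-π/2, π/2], so arcsin(sin(x)) = x holds only for x in that interval, not for all real x.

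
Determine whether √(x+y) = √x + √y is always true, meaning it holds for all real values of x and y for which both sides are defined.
Claim: √(x+y) = √x + √y.
Test a specific point where both sides are defined: x = 1/2, y = 4.
LHS = √(x+y) ≈ 2.1213
RHS = √x + √y ≈ 2.7071
Since 2.1213 ≠ 2.7071, the equation fails at this point, so it cannot hold for all real values of x and y for which both sides are defined.
Squaring the right side gives x + 2√(xy) + y, not x + y.

Conclusion: No, this is NOT an identity.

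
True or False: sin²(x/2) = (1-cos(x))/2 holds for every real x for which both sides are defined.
True.

Claim: sin²(x/2) = (1-cos(x))/2.
Reasoning: Use cos(2θ) = 1 - 2sin²θ with θ = x/2: cos(x) = 1 - 2sin²(x/2). Solving for sin²(x/2) gives (1 - cos(x))/2.
So the two sides agree for every real x for which both sides are defined.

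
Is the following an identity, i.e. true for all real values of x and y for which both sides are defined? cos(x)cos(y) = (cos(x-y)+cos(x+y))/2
Yes, this is an identity.

Claim: cos(x)cos(y) = (cos(x-y)+cos(x+y))/2.
Reasoning: cos(x-y) = cos(x)cos(y) + sin(x)sin(y) and cos(x+y) = cos(x)cos(y) - sin(x)sin(y). Adding, cos(x-y) + cos(x+y) = 2cos(x)cos(y); divide by 2.
So the two sides agree for all real values of x and y for which both sides are defined.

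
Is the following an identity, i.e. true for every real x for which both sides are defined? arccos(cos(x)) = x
No, this is NOT an identity.

Claim: arccos(cos(x)) = x.
Test a specific point where both sides are defined: x = -π/3.
LHS = arccos(cos(x)) ≈ 1.0472
RHS = x ≈ -1.0472
Since 1.0472 ≠ -1.0472, the equation fails at this point, so it cannot hold for every real x for which both sides are defined.
arccos only returns values in [0, π], so arccos(cos(x)) = x holds only for x in that interval, not for all real x.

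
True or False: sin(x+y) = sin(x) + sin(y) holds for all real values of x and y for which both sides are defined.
Claim: sin(x+y) = sin(x) + sin(y).
Test a specific point where both sides are defined: x = π, y = π/3.
LHS = sin(x+y) ≈ -0.8660
RHS = sin(x) + sin(y) ≈ 0.8660
Since -0.8660 ≠ 0.8660, the equation fails at this point, so it cannot hold for all real values of x and y for which both sides are defined.
The correct expansion is sin(x+y) = sin(x)cos(y) + cos(x)sin(y); sine is not additive.

Conclusion: False.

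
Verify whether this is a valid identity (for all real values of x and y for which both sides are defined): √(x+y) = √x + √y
No, this is NOT an identity.

Claim: √(x+y) = √x + √y.
Test a specific point where both sides are defined: x = 1, y = 5.
LHS = √(x+y) ≈ 2.4495
RHS = √x + √y ≈ 3.2361
Since 2.4495 ≠ 3.2361, the equation fails at this point, so it cannot hold for all real values of x and y for which both sides are defined.
Squaring the right side gives x + 2√(xy) + y, not x + y.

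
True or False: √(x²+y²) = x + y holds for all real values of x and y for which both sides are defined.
Claim: √(x²+y²) = x + y.
Test a specific point where both sides are defined: x = 5, y = 3.
LHS = √(x²+y²) ≈ 5.8310
RHS = x + y ≈ 8.0000
Since 5.8310 ≠ 8.0000, the equation fails at this point, so it cannot hold for all real values of x and y for which both sides are defined.
(x+y)² = x² + 2xy + y², not x² + y², so the square root does not split this way.

Conclusion: False.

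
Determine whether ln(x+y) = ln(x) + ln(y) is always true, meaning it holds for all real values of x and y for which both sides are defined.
Claim: ln(x+y) = ln(x) + ln(y).
Test a specific point where both sides are defined: x = 1/2, y = 1/2.
LHS = ln(x+y) ≈ 0.0000
RHS = ln(x) + ln(y) ≈ -1.3863
Since 0.0000 ≠ -1.3863, the equation fails at this point, so it cannot hold for all real values of x and y for which both sides are defined.
ln(x) + ln(y) = ln(xy), not ln(x+y).

Conclusion: No, this is NOT an identity.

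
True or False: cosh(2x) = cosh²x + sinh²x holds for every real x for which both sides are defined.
True.

Claim: cosh(2x) = cosh²x + sinh²x.
Reasoning: cosh²x = (e^(2x) + 2 + e^(-2x))/4 and sinh²x = (e^(2x) - 2 + e^(-2x))/4. Adding gives (2e^(2x) + 2e^(-2x))/4 = (e^(2x) + e^(-2x))/2 = cosh(2x).
So the two sides agree for every real x for which both sides are defined.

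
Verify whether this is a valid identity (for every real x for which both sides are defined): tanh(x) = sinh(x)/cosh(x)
Yes, this is an identity.

Claim: tanh(x) = sinh(x)/cosh(x).
Reasoning: tanh(x) is defined as sinh(x)/cosh(x) = (e^x - e^-x)/(e^x + e^-x); cosh(x) ≥ 1 is never zero, so this holds for every real x.
So the two sides agree for every real x for which both sides are defined.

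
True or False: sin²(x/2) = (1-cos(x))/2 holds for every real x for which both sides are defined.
Claim: sin²(x/2) = (1-cos(x))/2.
Reasoning: Use cos(2θ) = 1 - 2sin²θ with θ = x/2: cos(x) = 1 - 2sin²(x/2). Solving for sin²(x/2) gives (1 - cos(x))/2.
So the two sides agree for every real x for which both sides are defined.

Conclusion: True.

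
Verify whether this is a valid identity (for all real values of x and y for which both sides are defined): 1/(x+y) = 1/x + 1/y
Claim: 1/(x+y) = 1/x + 1/y.
Test a specific point where both sides are defined: x = 5, y = 1/2.
LHS = 1/(x+y) ≈ 0.1818
RHS = 1/x + 1/y ≈ 2.2000
Since 0.1818 ≠ 2.2000, the equation fails at this point, so it cannot hold for all real values of x and y for which both sides are defined.
1/x + 1/y = (x+y)/(xy), which is not 1/(x+y).

Conclusion: No, this is NOT an identity.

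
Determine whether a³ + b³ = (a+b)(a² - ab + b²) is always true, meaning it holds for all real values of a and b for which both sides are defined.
Yes, this is an identity.

Claim: a³ + b³ = (a+b)(a² - ab + b²).
Reasoning: Expand the right side: (a+b)(a² - ab + b²) = a³ - a²b + ab² + a²b - ab² + b³ = a³ + b³ (the middle terms cancel in pairs).
So the two sides agree for all real values of a and b for which both sides are defined.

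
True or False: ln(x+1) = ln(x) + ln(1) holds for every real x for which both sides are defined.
False.

Claim: ln(x+1) = ln(x) + ln(1).
Test a specific point where both sides are defined: x = 3.
LHS = ln(x+1) ≈ 1.3863
RHS = ln(x) + ln(1) ≈ 1.0986
Since 1.3863 ≠ 1.0986, the equation fails at this point, so it cannot hold for every real x for which both sides are defined.
ln(1) = 0, so the right side is just ln(x), which differs from ln(x+1).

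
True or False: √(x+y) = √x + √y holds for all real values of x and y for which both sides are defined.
Claim: √(x+y) = √x + √y.
Test a specific point where both sides are defined: x = 4, y = 3/2.
LHS = √(x+y) ≈ 2.3452
RHS = √x + √y ≈ 3.2247
Since 2.3452 ≠ 3.2247, the equation fails at this point, so it cannot hold for all real values of x and y for which both sides are defined.
Squaring the right side gives x + 2√(xy) + y, not x + y.

Conclusion: False.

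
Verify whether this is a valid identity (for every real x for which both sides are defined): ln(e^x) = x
Claim: ln(e^x) = x.
Reasoning: ln is the inverse of the exponential: ln(e^x) asks for the exponent p with e^p = e^x, and since e^p is one-to-one that exponent is p = x.
So the two sides agree for every real x for which both sides are defined.

Conclusion: Yes, this is an identity.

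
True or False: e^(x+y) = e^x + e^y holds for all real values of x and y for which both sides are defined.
False.

Claim: e^(x+y) = e^x + e^y.
Test a specific point where both sides are defined: x = 3/2, y = 2.
LHS = e^(x+y) ≈ 33.1155
RHS = e^x + e^y ≈ 11.8707
Since 33.1155 ≠ 11.8707, the equation fails at this point, so it cannot hold for all real values of x and y for which both sides are defined.
The correct rule is e^(x+y) = e^x · e^y (a product, not a sum).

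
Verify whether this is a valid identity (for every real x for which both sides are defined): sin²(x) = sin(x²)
No, this is NOT an identity.

Claim: sin²(x) = sin(x²).
Test a specific point where both sides are defined: x = π/2.
LHS = sin²(x) ≈ 1.0000
RHS = sin(x²) ≈ 0.6243
Since 1.0000 ≠ 0.6243, the equation fails at this point, so it cannot hold for every real x for which both sides are defined.
sin²(x) means (sin x)², squaring the output; sin(x²) squares the input. These are different functions.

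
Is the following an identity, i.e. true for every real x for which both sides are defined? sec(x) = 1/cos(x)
Claim: sec(x) = 1/cos(x).
Reasoning: sec(x) is by definition the reciprocal of cos(x), wherever cos(x) ≠ 0.
So the two sides agree for every real x for which both sides are defined.

Conclusion: Yes, this is an identity.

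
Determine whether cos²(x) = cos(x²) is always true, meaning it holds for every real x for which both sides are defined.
Claim: cos²(x) = cos(x²).
Test a specific point where both sides are defined: x = -π/3.
LHS = cos²(x) ≈ 0.2500
RHS = cos(x²) ≈ 0.4566
Since 0.2500 ≠ 0.4566, the equation fails at this point, so it cannot hold for every real x for which both sides are defined.
cos²(x) means (cos x)², squaring the output; cos(x²) squares the input. These are different functions.

Conclusion: No, this is NOT an identity.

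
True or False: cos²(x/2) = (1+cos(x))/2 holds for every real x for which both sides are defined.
Claim: cos²(x/2) = (1+cos(x))/2.
Reasoning: Use cos(2θ) = 2cos²θ - 1 with θ = x/2: cos(x) = 2cos²(x/2) - 1. Solving for cos²(x/2) gives (1 + cos(x))/2.
So the two sides agree for every real x for which both sides are defined.

Conclusion: True.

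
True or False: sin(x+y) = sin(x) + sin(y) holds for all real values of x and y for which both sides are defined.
Claim: sin(x+y) = sin(x) + sin(y).
Test a specific point where both sides are defined: x = 2π/3, y = π/6.
LHS = sin(x+y) ≈ 0.5000
RHS = sin(x) + sin(y) ≈ 1.3660
Since 0.5000 ≠ 1.3660, the equation fails at this point, so it cannot hold for all real values of x and y for which both sides are defined.
The correct expansion is sin(x+y) = sin(x)cos(y) + cos(x)sin(y); sine is not additive.

Conclusion: False.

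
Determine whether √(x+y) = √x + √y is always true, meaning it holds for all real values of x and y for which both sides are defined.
No, this is NOT an identity.

Claim: √(x+y) = √x + √y.
Test a specific point where both sides are defined: x = 1, y = 3.
LHS = √(x+y) ≈ 2.0000
RHS = √x + √y ≈ 2.7321
Since 2.0000 ≠ 2.7321, the equation fails at this point, so it cannot hold for all real values of x and y for which both sides are defined.
Squaring the right side gives x + 2√(xy) + y, not x + y.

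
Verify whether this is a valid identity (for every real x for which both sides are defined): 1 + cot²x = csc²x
Claim: 1 + cot²x = csc²x.
Reasoning: Start from sin²x + cos²x = 1 and divide every term by sin²x (allowed wherever cot x and csc x are defined): 1 + cot²x = 1/sin²x = csc²x.
So the two sides agree for every real x for which both sides are defined.

Conclusion: Yes, this is an identity.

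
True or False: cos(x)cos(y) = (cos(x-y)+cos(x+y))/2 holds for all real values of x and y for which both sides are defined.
Claim: cos(x)cos(y) = (cos(x-y)+cos(x+y))/2.
Reasoning: cos(x-y) = cos(x)cos(y) + sin(x)sin(y) and cos(x+y) = cos(x)cos(y) - sin(x)sin(y). Adding, cos(x-y) + cos(x+y) = 2cos(x)cos(y); divide by 2.
So the two sides agree for all real values of x and y for which both sides are defined.

Conclusion: True.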